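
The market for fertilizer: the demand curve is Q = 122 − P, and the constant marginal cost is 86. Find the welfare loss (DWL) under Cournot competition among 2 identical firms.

Inverting demand: P = 122 − Q.
Perfect competition: P = MC = 86, so 122 − Q = 86 and Q = 36.
With 2 symmetric Cournot firms, each firm's FOC gives 122 − 3q = 86, so q = 12, Q = 2·12 = 24, and P = 98.
DWL is the triangle between Q = 24 and Q = 36: ½·(36 − 24)·(98 − 86) = 72.

DWL = 72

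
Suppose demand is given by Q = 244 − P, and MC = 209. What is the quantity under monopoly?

Q = 17.5

Inverting demand: P = 244 − Q.
A monopolist chooses Q where MR = MC. MR = 244 − 2Q; setting this equal to 209 gives Q = 17.5 and P = 226.5.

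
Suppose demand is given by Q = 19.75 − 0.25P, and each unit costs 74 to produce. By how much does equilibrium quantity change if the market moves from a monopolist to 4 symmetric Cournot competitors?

Inverting demand: P = 79 − 4Q.
Monopoly sets MR = MC: 79 − 8Q = 74 ⇒ Q = 0.625, P = 79 − 4·0.625 = 76.5.
With 4 symmetric Cournot firms, each firm's FOC gives 79 − 20q = 74, so q = 0.25, Q = 4·0.25 = 1, and P = 75.
Change in equilibrium quantity: 1 − 0.625 = 0.375.

Q rises by 0.375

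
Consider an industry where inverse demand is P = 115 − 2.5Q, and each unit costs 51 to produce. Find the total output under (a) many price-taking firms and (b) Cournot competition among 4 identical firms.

Competition: Q = 25.6; Cournot: Q = 20.48

Competitive firms price at marginal cost: P = 51, giving Q = 25.6.
In a 4-firm Cournot equilibrium, symmetry and the first-order condition give q = (115 − 51)/(12.5) = 5.12. So Q = 20.48 and P = 63.8.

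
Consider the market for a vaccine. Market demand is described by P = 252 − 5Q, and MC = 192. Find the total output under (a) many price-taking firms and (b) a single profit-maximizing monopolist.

Competitive firms price at marginal cost: P = 192, giving Q = 12.
The monopolist equates marginal revenue to marginal cost: 252 − 10Q = 192, so Q = 6. From demand, P = 222.

Competition: Q = 12; Monopoly: Q = 6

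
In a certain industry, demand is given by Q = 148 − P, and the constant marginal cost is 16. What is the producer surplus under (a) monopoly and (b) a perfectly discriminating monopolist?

Monopoly: PS = 4356; Perfect PD: PS = 8712

Inverting demand: P = 148 − Q.
The monopolist equates marginal revenue to marginal cost: 148 − 2Q = 16, so Q = 66. From demand, P = 82.
PS = (82 − 16)·66 = 4356.
A perfectly discriminating monopolist sells every unit with P(Q) ≥ MC(Q), so output equals the competitive quantity Q = 132. Each buyer pays their reservation price, so CS = 0 and the firm captures all surplus.
PS = ½·(148 − 16)·132 = 8712.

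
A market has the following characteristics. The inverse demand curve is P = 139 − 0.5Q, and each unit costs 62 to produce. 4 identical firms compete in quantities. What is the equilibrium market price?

With 4 symmetric Cournot firms, each firm's FOC gives 139 − 2.5q = 62, so q = 30.8, Q = 4·30.8 = 123.2, and P = 77.4.

P = 77.4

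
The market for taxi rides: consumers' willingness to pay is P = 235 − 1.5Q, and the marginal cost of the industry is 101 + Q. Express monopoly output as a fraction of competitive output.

Q_m/Q_c = 0.625

A monopolist chooses Q where MR = MC. MR = 235 − 3Q; setting this equal to 101 + Q gives Q = 33.5 and P = 184.75.
Under competition P = MC: 235 − 1.5Q = 101 + Q ⇒ Q = 53.6, P = 154.6.
Ratio Q_m/Q_c = 33.5/53.6 = 0.625.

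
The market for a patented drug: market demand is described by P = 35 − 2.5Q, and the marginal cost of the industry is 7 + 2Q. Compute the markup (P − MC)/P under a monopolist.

The monopolist equates marginal revenue to marginal cost: 35 − 5Q = 7 + 2Q, so Q = 4. From demand, P = 25.
Lerner index = (P − MC)/P = (25 − 15)/25 = 0.4.

Lerner index = 0.4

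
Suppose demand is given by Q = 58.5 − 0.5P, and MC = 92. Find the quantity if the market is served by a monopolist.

Inverting demand: P = 117 − 2Q.
A monopolist chooses Q where MR = MC. MR = 117 − 4Q; setting this equal to 92 gives Q = 6.25 and P = 104.5.

Q = 6.25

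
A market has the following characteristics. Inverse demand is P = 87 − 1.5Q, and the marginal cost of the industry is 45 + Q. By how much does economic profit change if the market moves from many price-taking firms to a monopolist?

π rises by 79.38

Under competition P = MC: 87 − 1.5Q = 45 + Q ⇒ Q = 16.8, P = 61.8.
Profit = 61.8·16.8 − (45·16.8 + ½·1·16.8²) = 141.12.
Monopoly sets MR = MC: 87 − 3Q = 45 + Q ⇒ Q = 10.5, P = 87 − 1.5·10.5 = 71.25.
Profit = 71.25·10.5 − (45·10.5 + ½·1·10.5²) = 220.5.
Change in economic profit: 220.5 − 141.12 = 79.38.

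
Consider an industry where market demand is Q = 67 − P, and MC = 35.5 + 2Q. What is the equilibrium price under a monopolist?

Inverting demand: P = 67 − Q.
The monopolist equates marginal revenue to marginal cost: 67 − 2Q = 35.5 + 2Q, so Q = 7.875. From demand, P = 59.125.

P = 59.125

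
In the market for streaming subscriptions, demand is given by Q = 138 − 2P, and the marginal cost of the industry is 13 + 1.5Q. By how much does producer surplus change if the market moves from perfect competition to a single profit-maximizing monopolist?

Inverting demand: P = 69 − 0.5Q.
Competitive equilibrium sets price equal to marginal cost: 69 − 0.5Q = 13 + 1.5Q, so Q = 28 and P = 55.
PS = P·Q − VC(Q) = 55·28 − (13·28 + ½·1.5·28²) = 588.
Monopoly sets MR = MC: 69 − Q = 13 + 1.5Q ⇒ Q = 22.4, P = 69 − 0.5·22.4 = 57.8.
PS = P·Q − VC(Q) = 57.8·22.4 − (13·22.4 + ½·1.5·22.4²) = 627.2.
Change in producer surplus: 627.2 − 588 = 39.2.

PS rises by 39.2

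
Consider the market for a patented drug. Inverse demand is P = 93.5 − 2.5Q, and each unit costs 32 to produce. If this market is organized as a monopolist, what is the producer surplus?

Monopoly sets MR = MC: 93.5 − 5Q = 32 ⇒ Q = 12.3, P = 93.5 − 2.5·12.3 = 62.75.
PS = (62.75 − 32)·12.3 = 378.225.

PS = 378.225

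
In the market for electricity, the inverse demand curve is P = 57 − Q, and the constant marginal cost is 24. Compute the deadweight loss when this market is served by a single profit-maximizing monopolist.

DWL = 136.125

Under competition P = MC = 24, so Q = (57 − 24)/1 = 33.
Monopoly sets MR = MC: 57 − 2Q = 24 ⇒ Q = 16.5, P = 57 − 16.5 = 40.5.
DWL is the triangle between Q = 16.5 and Q = 33: ½·(33 − 16.5)·(40.5 − 24) = 136.125.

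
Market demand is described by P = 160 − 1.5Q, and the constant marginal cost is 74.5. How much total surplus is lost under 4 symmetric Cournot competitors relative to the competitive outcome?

Under competition P = MC = 74.5, so Q = (160 − 74.5)/1.5 = 57.
Cournot with 4 identical firms: the symmetric best-response condition is 160 − 7.5q = 74.5. Each firm produces q = 11.4, total output Q = 45.6, price P = 91.6.
DWL is the triangle between Q = 45.6 and Q = 57: ½·(57 − 45.6)·(91.6 − 74.5) = 97.47.

DWL = 97.47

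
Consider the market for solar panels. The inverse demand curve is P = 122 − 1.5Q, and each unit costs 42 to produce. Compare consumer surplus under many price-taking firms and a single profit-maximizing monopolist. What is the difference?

Under competition P = MC = 42, so Q = (122 − 42)/1.5 = 160/3.
CS = ½·(122 − 42)·160/3 = 6400/3.
A monopolist chooses Q where MR = MC. MR = 122 − 3Q; setting this equal to 42 gives Q = 80/3 and P = 82.
CS = ½·(122 − 82)·80/3 = 1600/3.
Change in consumer surplus: 1600/3 − 6400/3 = −1600.

Consumer surplus falls by 1600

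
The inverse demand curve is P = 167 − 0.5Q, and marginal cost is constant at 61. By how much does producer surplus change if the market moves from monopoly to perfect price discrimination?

A monopolist chooses Q where MR = MC. MR = 167 − Q; setting this equal to 61 gives Q = 106 and P = 114.
PS = (114 − 61)·106 = 5618.
A perfectly discriminating monopolist sells every unit with P(Q) ≥ MC(Q), so output equals the competitive quantity Q = 212. Each buyer pays their reservation price, so CS = 0 and the firm captures all surplus.
PS = ½·(167 − 61)·212 = 11236.
Change in producer surplus: 11236 − 5618 = 5618.

Producer surplus rises by 5618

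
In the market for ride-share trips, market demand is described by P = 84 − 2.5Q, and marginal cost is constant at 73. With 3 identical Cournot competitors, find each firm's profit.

π_i = 3.025

In a 3-firm Cournot equilibrium, symmetry and the first-order condition give q = (84 − 73)/(10) = 1.1. So Q = 3.3 and P = 75.75.
Each firm's profit = (75.75 − 73)·1.1 = 3.025.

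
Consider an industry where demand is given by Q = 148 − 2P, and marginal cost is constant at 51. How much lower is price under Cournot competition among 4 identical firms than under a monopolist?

Inverting demand: P = 74 − 0.5Q.
A monopolist chooses Q where MR = MC. MR = 74 − Q; setting this equal to 51 gives Q = 23 and P = 62.5.
With 4 symmetric Cournot firms, each firm's FOC gives 74 − 2.5q = 51, so q = 9.2, Q = 4·9.2 = 36.8, and P = 55.6.
Change in price: 55.6 − 62.5 = −6.9.

P falls by 6.9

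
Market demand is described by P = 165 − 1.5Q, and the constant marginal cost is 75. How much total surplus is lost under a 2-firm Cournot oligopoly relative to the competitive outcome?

DWL = 300

Under competition P = MC = 75, so Q = (165 − 75)/1.5 = 60.
Cournot with 2 identical firms: the symmetric best-response condition is 165 − 4.5q = 75. Each firm produces q = 20, total output Q = 40, price P = 105.
DWL is the triangle between Q = 40 and Q = 60: ½·(60 − 40)·(105 − 75) = 300.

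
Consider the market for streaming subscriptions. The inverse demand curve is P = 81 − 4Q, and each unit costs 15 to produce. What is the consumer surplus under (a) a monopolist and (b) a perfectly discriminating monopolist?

A monopolist chooses Q where MR = MC. MR = 81 − 8Q; setting this equal to 15 gives Q = 8.25 and P = 48.
CS = ½·(81 − 48)·8.25 = 136.125.
Under first-degree price discrimination the firm charges each unit its demand price and produces up to where P = MC, i.e. Q = 16.5. Consumer surplus is zero; producer surplus equals total surplus.
CS = 0.

Monopoly: CS = 136.125; Perfect PD: CS = 0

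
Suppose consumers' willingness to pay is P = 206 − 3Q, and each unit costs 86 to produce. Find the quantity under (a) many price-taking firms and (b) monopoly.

Competition: Q = 40; Monopoly: Q = 20

Perfect competition: P = MC = 86, so 206 − 3Q = 86 and Q = 40.
The monopolist equates marginal revenue to marginal cost: 206 − 6Q = 86, so Q = 20. From demand, P = 146.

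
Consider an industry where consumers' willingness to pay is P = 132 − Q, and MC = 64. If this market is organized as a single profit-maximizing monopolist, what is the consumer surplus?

A monopolist chooses Q where MR = MC. MR = 132 − 2Q; setting this equal to 64 gives Q = 34 and P = 98.
CS = ½·(132 − 98)·34 = 578.

CS = 578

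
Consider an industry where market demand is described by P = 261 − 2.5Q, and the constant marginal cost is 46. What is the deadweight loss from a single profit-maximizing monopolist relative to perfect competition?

Competitive firms price at marginal cost: P = 46, giving Q = 86.
The monopolist equates marginal revenue to marginal cost: 261 − 5Q = 46, so Q = 43. From demand, P = 153.5.
DWL is the triangle between Q = 43 and Q = 86: ½·(86 − 43)·(153.5 − 46) = 2311.25.

DWL = 2311.25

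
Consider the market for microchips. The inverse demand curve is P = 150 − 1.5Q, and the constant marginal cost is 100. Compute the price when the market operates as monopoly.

P = 125

The monopolist equates marginal revenue to marginal cost: 150 − 3Q = 100, so Q = 50/3. From demand, P = 125.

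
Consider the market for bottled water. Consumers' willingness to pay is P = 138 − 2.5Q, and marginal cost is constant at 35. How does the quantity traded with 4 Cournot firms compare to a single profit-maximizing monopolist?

Cournot: Q = 32.96; Monopoly: Q = 20.6

Cournot with 4 identical firms: the symmetric best-response condition is 138 − 12.5q = 35. Each firm produces q = 8.24, total output Q = 32.96, price P = 55.6.
A monopolist chooses Q where MR = MC. MR = 138 − 5Q; setting this equal to 35 gives Q = 20.6 and P = 86.5.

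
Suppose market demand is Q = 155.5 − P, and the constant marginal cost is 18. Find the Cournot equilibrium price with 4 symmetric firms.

Inverting demand: P = 155.5 − Q.
Cournot with 4 identical firms: the symmetric best-response condition is 155.5 − 5q = 18. Each firm produces q = 27.5, total output Q = 110, price P = 45.5.

P = 45.5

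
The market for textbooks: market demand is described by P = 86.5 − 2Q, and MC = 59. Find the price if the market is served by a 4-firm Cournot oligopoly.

In a 4-firm Cournot equilibrium, symmetry and the first-order condition give q = (86.5 − 59)/(10) = 2.75. So Q = 11 and P = 64.5.

P = 64.5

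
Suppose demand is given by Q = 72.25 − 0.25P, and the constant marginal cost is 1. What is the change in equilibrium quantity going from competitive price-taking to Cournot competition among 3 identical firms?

Q falls by 18

Inverting demand: P = 289 − 4Q.
Under competition P = MC = 1, so Q = (289 − 1)/4 = 72.
With 3 symmetric Cournot firms, each firm's FOC gives 289 − 16q = 1, so q = 18, Q = 3·18 = 54, and P = 73.
Change in equilibrium quantity: 54 − 72 = −18.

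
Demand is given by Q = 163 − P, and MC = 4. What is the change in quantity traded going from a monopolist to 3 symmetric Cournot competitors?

Inverting demand: P = 163 − Q.
Monopoly sets MR = MC: 163 − 2Q = 4 ⇒ Q = 79.5, P = 163 − 79.5 = 83.5.
Cournot with 3 identical firms: the symmetric best-response condition is 163 − 4q = 4. Each firm produces q = 39.75, total output Q = 119.25, price P = 43.75.
Change in quantity traded: 119.25 − 79.5 = 39.75.

Quantity traded rises by 39.75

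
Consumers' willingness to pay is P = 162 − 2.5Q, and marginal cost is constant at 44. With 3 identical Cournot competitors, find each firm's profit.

π_i = 348.1

With 3 symmetric Cournot firms, each firm's FOC gives 162 − 10q = 44, so q = 11.8, Q = 3·11.8 = 35.4, and P = 73.5.
Each firm's profit = (73.5 − 44)·11.8 = 348.1.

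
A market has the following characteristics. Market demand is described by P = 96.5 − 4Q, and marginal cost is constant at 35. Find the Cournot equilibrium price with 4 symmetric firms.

Cournot with 4 identical firms: the symmetric best-response condition is 96.5 − 20q = 35. Each firm produces q = 3.075, total output Q = 12.3, price P = 47.3.

P = 47.3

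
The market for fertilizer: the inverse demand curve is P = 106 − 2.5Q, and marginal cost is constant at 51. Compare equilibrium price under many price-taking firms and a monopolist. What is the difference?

Perfect competition: P = MC = 51, so 106 − 2.5Q = 51 and Q = 22.
A monopolist chooses Q where MR = MC. MR = 106 − 5Q; setting this equal to 51 gives Q = 11 and P = 78.5.
Change in equilibrium price: 78.5 − 51 = 27.5.

Equilibrium price rises by 27.5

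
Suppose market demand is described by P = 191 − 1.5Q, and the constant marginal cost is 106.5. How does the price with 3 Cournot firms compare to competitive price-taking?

Cournot: P = 127.625; Competition: P = 106.5

With 3 symmetric Cournot firms, each firm's FOC gives 191 − 6q = 106.5, so q = 169/12, Q = 3·169/12 = 42.25, and P = 127.625.
Perfect competition: P = MC = 106.5, so 191 − 1.5Q = 106.5 and Q = 169/3.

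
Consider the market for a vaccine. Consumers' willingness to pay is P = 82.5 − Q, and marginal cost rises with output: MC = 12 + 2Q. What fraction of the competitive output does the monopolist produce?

Monopoly sets MR = MC: 82.5 − 2Q = 12 + 2Q ⇒ Q = 17.625, P = 82.5 − 17.625 = 64.875.
Under competition P = MC: 82.5 − Q = 12 + 2Q ⇒ Q = 23.5, P = 59.
Ratio Q_m/Q_c = 17.625/23.5 = 0.75.

Q_m/Q_c = 0.75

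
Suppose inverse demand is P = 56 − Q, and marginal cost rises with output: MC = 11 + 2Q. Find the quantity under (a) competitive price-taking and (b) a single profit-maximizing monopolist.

Competitive equilibrium sets price equal to marginal cost: 56 − Q = 11 + 2Q, so Q = 15 and P = 41.
Monopoly sets MR = MC: 56 − 2Q = 11 + 2Q ⇒ Q = 11.25, P = 56 − 11.25 = 44.75.

Competition: Q = 15; Monopoly: Q = 11.25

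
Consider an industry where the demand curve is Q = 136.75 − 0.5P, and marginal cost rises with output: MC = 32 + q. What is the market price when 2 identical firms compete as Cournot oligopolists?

P = 135.5

Inverting demand: P = 273.5 − 2Q.
Cournot with 2 identical firms: the symmetric best-response condition is 273.5 − 6q = 32 + q. Each firm produces q = 34.5, total output Q = 69, price P = 135.5.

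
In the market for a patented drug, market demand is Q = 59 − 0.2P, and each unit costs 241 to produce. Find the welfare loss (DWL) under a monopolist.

DWL = 72.9

Inverting demand: P = 295 − 5Q.
Under competition P = MC = 241, so Q = (295 − 241)/5 = 10.8.
The monopolist equates marginal revenue to marginal cost: 295 − 10Q = 241, so Q = 5.4. From demand, P = 268.
DWL is the triangle between Q = 5.4 and Q = 10.8: ½·(10.8 − 5.4)·(268 − 241) = 72.9.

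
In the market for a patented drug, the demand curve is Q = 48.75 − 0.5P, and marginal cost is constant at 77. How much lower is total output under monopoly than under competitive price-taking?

Inverting demand: P = 97.5 − 2Q.
Perfect competition: P = MC = 77, so 97.5 − 2Q = 77 and Q = 10.25.
A monopolist chooses Q where MR = MC. MR = 97.5 − 4Q; setting this equal to 77 gives Q = 5.125 and P = 87.25.
Change in total output: 5.125 − 10.25 = −5.125.

Q falls by 5.125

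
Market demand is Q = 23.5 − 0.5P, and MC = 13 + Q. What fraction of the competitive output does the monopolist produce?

Inverting demand: P = 47 − 2Q.
The monopolist equates marginal revenue to marginal cost: 47 − 4Q = 13 + Q, so Q = 6.8. From demand, P = 33.4.
Under competition P = MC: 47 − 2Q = 13 + Q ⇒ Q = 34/3, P = 73/3.
Ratio Q_m/Q_c = 6.8/(34/3) = 0.6.

Q_m/Q_c = 0.6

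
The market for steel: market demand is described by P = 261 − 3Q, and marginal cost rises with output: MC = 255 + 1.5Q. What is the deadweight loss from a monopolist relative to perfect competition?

Under competition P = MC: 261 − 3Q = 255 + 1.5Q ⇒ Q = 4/3, P = 257.
The monopolist equates marginal revenue to marginal cost: 261 − 6Q = 255 + 1.5Q, so Q = 0.8. From demand, P = 258.6.
CS = ½·(261 − 257)·4/3 = 8/3; PS = (257·4/3 − 255·4/3 − ½·1.5·(4/3)²) = 4/3; TS = 4.
CS = ½·(261 − 258.6)·0.8 = 0.96; PS = (258.6·0.8 − 255·0.8 − ½·1.5·0.8²) = 2.4; TS = 3.36.
DWL = 4 − 3.36 = 0.64.

DWL = 0.64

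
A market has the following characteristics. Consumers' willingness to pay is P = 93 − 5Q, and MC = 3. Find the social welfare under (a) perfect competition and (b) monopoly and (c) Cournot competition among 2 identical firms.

Competition: TS = 810; Monopoly: TS = 607.5; Cournot: TS = 720

Competitive firms price at marginal cost: P = 3, giving Q = 18.
CS = ½·(93 − 3)·18 = 810; PS = (3 − 3)·18 = 0; TS = 810.
The monopolist equates marginal revenue to marginal cost: 93 − 10Q = 3, so Q = 9. From demand, P = 48.
CS = ½·(93 − 48)·9 = 202.5; PS = (48 − 3)·9 = 405; TS = 607.5.
In a 2-firm Cournot equilibrium, symmetry and the first-order condition give q = (93 − 3)/(15) = 6. So Q = 12 and P = 33.
CS = ½·(93 − 33)·12 = 360; PS = (33 − 3)·12 = 360; TS = 720.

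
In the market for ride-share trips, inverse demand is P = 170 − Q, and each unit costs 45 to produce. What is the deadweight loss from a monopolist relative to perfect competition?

Under competition P = MC = 45, so Q = (170 − 45)/1 = 125.
A monopolist chooses Q where MR = MC. MR = 170 − 2Q; setting this equal to 45 gives Q = 62.5 and P = 107.5.
DWL is the triangle between Q = 62.5 and Q = 125: ½·(125 − 62.5)·(107.5 − 45) = 1953.125.

DWL = 1953.125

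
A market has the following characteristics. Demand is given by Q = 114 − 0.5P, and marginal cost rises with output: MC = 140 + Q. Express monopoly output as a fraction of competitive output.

Q_m/Q_c = 0.6

Inverting demand: P = 228 − 2Q.
The monopolist equates marginal revenue to marginal cost: 228 − 4Q = 140 + Q, so Q = 17.6. From demand, P = 192.8.
Competitive equilibrium sets price equal to marginal cost: 228 − 2Q = 140 + Q, so Q = 88/3 and P = 508/3.
Ratio Q_m/Q_c = 17.6/(88/3) = 0.6.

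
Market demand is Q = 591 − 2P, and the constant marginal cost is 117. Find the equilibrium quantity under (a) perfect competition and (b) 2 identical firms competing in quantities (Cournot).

Competition: Q = 357; Cournot: Q = 238

Inverting demand: P = 295.5 − 0.5Q.
Under competition P = MC = 117, so Q = (295.5 − 117)/0.5 = 357.
Cournot with 2 identical firms: the symmetric best-response condition is 295.5 − 1.5q = 117. Each firm produces q = 119, total output Q = 238, price P = 176.5.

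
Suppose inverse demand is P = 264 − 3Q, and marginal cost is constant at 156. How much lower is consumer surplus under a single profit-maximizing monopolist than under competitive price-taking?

CS falls by 1458

Perfect competition: P = MC = 156, so 264 − 3Q = 156 and Q = 36.
CS = ½·(264 − 156)·36 = 1944.
A monopolist chooses Q where MR = MC. MR = 264 − 6Q; setting this equal to 156 gives Q = 18 and P = 210.
CS = ½·(264 − 210)·18 = 486.
Change in consumer surplus: 486 − 1944 = −1458.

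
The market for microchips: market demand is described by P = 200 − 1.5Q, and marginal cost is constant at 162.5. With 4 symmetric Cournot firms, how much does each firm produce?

q_i = 5

Cournot with 4 identical firms: the symmetric best-response condition is 200 − 7.5q = 162.5. Each firm produces q = 5, total output Q = 20, price P = 170.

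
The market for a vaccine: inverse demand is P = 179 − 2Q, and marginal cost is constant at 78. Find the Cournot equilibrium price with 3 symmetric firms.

In a 3-firm Cournot equilibrium, symmetry and the first-order condition give q = (179 − 78)/(8) = 12.625. So Q = 37.875 and P = 103.25.

P = 103.25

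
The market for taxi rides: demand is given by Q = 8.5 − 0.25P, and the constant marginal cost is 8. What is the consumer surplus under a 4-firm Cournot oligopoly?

CS = 54.08

Inverting demand: P = 34 − 4Q.
With 4 symmetric Cournot firms, each firm's FOC gives 34 − 20q = 8, so q = 1.3, Q = 4·1.3 = 5.2, and P = 13.2.
CS = ½·(34 − 13.2)·5.2 = 54.08.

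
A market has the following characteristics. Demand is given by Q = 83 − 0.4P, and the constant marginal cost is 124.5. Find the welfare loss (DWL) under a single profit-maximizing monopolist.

DWL = 344.45

Inverting demand: P = 207.5 − 2.5Q.
Under competition P = MC = 124.5, so Q = (207.5 − 124.5)/2.5 = 33.2.
Monopoly sets MR = MC: 207.5 − 5Q = 124.5 ⇒ Q = 16.6, P = 207.5 − 2.5·16.6 = 166.
DWL is the triangle between Q = 16.6 and Q = 33.2: ½·(33.2 − 16.6)·(166 − 124.5) = 344.45.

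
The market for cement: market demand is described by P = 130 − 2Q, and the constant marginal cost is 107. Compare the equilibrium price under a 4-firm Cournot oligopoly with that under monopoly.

With 4 symmetric Cournot firms, each firm's FOC gives 130 − 10q = 107, so q = 2.3, Q = 4·2.3 = 9.2, and P = 111.6.
A monopolist chooses Q where MR = MC. MR = 130 − 4Q; setting this equal to 107 gives Q = 5.75 and P = 118.5.

Cournot: P = 111.6; Monopoly: P = 118.5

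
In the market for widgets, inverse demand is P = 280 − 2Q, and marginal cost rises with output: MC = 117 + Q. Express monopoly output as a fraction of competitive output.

The monopolist equates marginal revenue to marginal cost: 280 − 4Q = 117 + Q, so Q = 32.6. From demand, P = 214.8.
Competitive equilibrium sets price equal to marginal cost: 280 − 2Q = 117 + Q, so Q = 163/3 and P = 514/3.
Ratio Q_m/Q_c = 32.6/(163/3) = 0.6.

Q_m/Q_c = 0.6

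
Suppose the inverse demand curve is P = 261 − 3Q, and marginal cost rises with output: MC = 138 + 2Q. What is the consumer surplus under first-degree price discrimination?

Under first-degree price discrimination the firm charges each unit its demand price and produces up to where P = MC, i.e. Q = 24.6. Consumer surplus is zero; producer surplus equals total surplus.
CS = 0.

CS = 0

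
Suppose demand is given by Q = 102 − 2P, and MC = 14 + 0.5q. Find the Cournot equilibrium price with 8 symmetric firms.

P = 21.4

Inverting demand: P = 51 − 0.5Q.
In a 8-firm Cournot equilibrium, symmetry and the first-order condition give q = (51 − 14)/(5) = 7.4. So Q = 59.2 and P = 21.4.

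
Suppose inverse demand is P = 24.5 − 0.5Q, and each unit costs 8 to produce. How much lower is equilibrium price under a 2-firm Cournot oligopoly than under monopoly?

The monopolist equates marginal revenue to marginal cost: 24.5 − Q = 8, so Q = 16.5. From demand, P = 16.25.
In a 2-firm Cournot equilibrium, symmetry and the first-order condition give q = (24.5 − 8)/(1.5) = 11. So Q = 22 and P = 13.5.
Change in equilibrium price: 13.5 − 16.25 = −2.75.

P falls by 2.75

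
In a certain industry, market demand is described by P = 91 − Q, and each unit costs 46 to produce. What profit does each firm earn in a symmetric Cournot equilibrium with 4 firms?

In a 4-firm Cournot equilibrium, symmetry and the first-order condition give q = (91 − 46)/(5) = 9. So Q = 36 and P = 55.
Each firm's profit = (55 − 46)·9 = 81.

π_i = 81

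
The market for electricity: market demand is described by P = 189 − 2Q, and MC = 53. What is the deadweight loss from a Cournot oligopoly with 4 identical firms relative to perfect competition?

Competitive firms price at marginal cost: P = 53, giving Q = 68.
Cournot with 4 identical firms: the symmetric best-response condition is 189 − 10q = 53. Each firm produces q = 13.6, total output Q = 54.4, price P = 80.2.
DWL is the triangle between Q = 54.4 and Q = 68: ½·(68 − 54.4)·(80.2 − 53) = 184.96.

DWL = 184.96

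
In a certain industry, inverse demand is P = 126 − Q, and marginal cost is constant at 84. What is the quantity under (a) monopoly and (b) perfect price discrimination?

Monopoly sets MR = MC: 126 − 2Q = 84 ⇒ Q = 21, P = 126 − 21 = 105.
With perfect price discrimination, output is the efficient level Q = 42 (where demand meets MC), but every buyer pays their willingness to pay: CS = 0 and PS = total surplus.

Monopoly: Q = 21; Perfect PD: Q = 42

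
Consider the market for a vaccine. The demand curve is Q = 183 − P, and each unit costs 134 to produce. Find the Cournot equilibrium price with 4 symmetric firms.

P = 143.8

Inverting demand: P = 183 − Q.
In a 4-firm Cournot equilibrium, symmetry and the first-order condition give q = (183 − 134)/(5) = 9.8. So Q = 39.2 and P = 143.8.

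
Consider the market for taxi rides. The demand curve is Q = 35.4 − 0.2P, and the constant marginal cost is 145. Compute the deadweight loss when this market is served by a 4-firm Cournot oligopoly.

Inverting demand: P = 177 − 5Q.
Under competition P = MC = 145, so Q = (177 − 145)/5 = 6.4.
With 4 symmetric Cournot firms, each firm's FOC gives 177 − 25q = 145, so q = 1.28, Q = 4·1.28 = 5.12, and P = 151.4.
DWL is the triangle between Q = 5.12 and Q = 6.4: ½·(6.4 − 5.12)·(151.4 − 145) = 4.096.

DWL = 4.096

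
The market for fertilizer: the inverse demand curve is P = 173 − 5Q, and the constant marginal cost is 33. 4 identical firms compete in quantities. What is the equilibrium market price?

In a 4-firm Cournot equilibrium, symmetry and the first-order condition give q = (173 − 33)/(25) = 5.6. So Q = 22.4 and P = 61.

P = 61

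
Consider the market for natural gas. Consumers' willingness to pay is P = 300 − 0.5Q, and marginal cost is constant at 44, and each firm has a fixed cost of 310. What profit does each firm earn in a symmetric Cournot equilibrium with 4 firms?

π_i = 4932.88

With 4 symmetric Cournot firms, each firm's FOC gives 300 − 2.5q = 44, so q = 102.4, Q = 4·102.4 = 409.6, and P = 95.2.
Each firm's profit = (95.2 − 44)·102.4 − 310 = 4932.88.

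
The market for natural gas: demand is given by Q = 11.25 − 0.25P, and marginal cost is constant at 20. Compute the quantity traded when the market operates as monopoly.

Q = 3.125

Inverting demand: P = 45 − 4Q.
Monopoly sets MR = MC: 45 − 8Q = 20 ⇒ Q = 3.125, P = 45 − 4·3.125 = 32.5.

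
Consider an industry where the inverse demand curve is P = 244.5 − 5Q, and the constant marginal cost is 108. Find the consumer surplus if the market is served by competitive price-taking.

Under competition P = MC = 108, so Q = (244.5 − 108)/5 = 27.3.
CS = ½·(244.5 − 108)·27.3 = 1863.225.

CS = 1863.225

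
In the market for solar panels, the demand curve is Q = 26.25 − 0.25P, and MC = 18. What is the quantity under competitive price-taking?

Q = 21.75

Inverting demand: P = 105 − 4Q.
Perfect competition: P = MC = 18, so 105 − 4Q = 18 and Q = 21.75.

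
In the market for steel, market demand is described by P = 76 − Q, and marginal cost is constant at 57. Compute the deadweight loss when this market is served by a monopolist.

Perfect competition: P = MC = 57, so 76 − Q = 57 and Q = 19.
Monopoly sets MR = MC: 76 − 2Q = 57 ⇒ Q = 9.5, P = 76 − 9.5 = 66.5.
DWL is the triangle between Q = 9.5 and Q = 19: ½·(19 − 9.5)·(66.5 − 57) = 45.125.

DWL = 45.125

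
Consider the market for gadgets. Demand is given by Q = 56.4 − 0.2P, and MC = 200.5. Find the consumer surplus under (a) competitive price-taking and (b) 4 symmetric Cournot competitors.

Inverting demand: P = 282 − 5Q.
Competitive firms price at marginal cost: P = 200.5, giving Q = 16.3.
CS = ½·(282 − 200.5)·16.3 = 664.225.
In a 4-firm Cournot equilibrium, symmetry and the first-order condition give q = (282 − 200.5)/(25) = 3.26. So Q = 13.04 and P = 216.8.
CS = ½·(282 − 216.8)·13.04 = 425.104.

Competition: CS = 664.225; Cournot: CS = 425.104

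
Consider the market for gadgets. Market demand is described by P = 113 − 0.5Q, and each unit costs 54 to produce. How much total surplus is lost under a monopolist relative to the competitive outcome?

Perfect competition: P = MC = 54, so 113 − 0.5Q = 54 and Q = 118.
A monopolist chooses Q where MR = MC. MR = 113 − Q; setting this equal to 54 gives Q = 59 and P = 83.5.
DWL is the triangle between Q = 59 and Q = 118: ½·(118 − 59)·(83.5 − 54) = 870.25.

DWL = 870.25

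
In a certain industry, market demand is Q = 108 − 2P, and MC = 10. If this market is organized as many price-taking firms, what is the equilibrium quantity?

Q = 88

Inverting demand: P = 54 − 0.5Q.
Under competition P = MC = 10, so Q = (54 − 10)/0.5 = 88.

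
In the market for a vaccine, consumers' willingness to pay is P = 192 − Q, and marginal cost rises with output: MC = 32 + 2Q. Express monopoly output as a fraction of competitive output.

Q_m/Q_c = 0.75

A monopolist chooses Q where MR = MC. MR = 192 − 2Q; setting this equal to 32 + 2Q gives Q = 40 and P = 152.
Competitive equilibrium sets price equal to marginal cost: 192 − Q = 32 + 2Q, so Q = 160/3 and P = 416/3.
Ratio Q_m/Q_c = 40/(160/3) = 0.75.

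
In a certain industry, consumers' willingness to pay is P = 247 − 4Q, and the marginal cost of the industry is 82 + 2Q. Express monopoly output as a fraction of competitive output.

The monopolist equates marginal revenue to marginal cost: 247 − 8Q = 82 + 2Q, so Q = 16.5. From demand, P = 181.
Competitive equilibrium sets price equal to marginal cost: 247 − 4Q = 82 + 2Q, so Q = 27.5 and P = 137.
Ratio Q_m/Q_c = 16.5/27.5 = 0.6.

Q_m/Q_c = 0.6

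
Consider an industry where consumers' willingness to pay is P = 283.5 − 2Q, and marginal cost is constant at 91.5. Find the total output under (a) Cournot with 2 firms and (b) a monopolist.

Cournot: Q = 64; Monopoly: Q = 48

With 2 symmetric Cournot firms, each firm's FOC gives 283.5 − 6q = 91.5, so q = 32, Q = 2·32 = 64, and P = 155.5.
Monopoly sets MR = MC: 283.5 − 4Q = 91.5 ⇒ Q = 48, P = 283.5 − 2·48 = 187.5.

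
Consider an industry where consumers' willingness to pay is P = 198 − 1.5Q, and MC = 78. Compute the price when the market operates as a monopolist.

The monopolist equates marginal revenue to marginal cost: 198 − 3Q = 78, so Q = 40. From demand, P = 138.

P = 138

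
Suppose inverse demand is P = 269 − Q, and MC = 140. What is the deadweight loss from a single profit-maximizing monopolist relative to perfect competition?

Under competition P = MC = 140, so Q = (269 − 140)/1 = 129.
The monopolist equates marginal revenue to marginal cost: 269 − 2Q = 140, so Q = 64.5. From demand, P = 204.5.
DWL is the triangle between Q = 64.5 and Q = 129: ½·(129 − 64.5)·(204.5 − 140) = 2080.125.

DWL = 2080.125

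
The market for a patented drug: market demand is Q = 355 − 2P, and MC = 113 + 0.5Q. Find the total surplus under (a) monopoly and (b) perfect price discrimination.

Inverting demand: P = 177.5 − 0.5Q.
Monopoly sets MR = MC: 177.5 − Q = 113 + 0.5Q ⇒ Q = 43, P = 177.5 − 0.5·43 = 156.
CS = ½·(177.5 − 156)·43 = 462.25; PS = (156·43 − 113·43 − ½·0.5·43²) = 1386.75; TS = 1849.
With perfect price discrimination, output is the efficient level Q = 64.5 (where demand meets MC), but every buyer pays their willingness to pay: CS = 0 and PS = total surplus.
TS = 2080.125 (equal to competitive TS).

Monopoly: TS = 1849; Perfect PD: TS = 2080.125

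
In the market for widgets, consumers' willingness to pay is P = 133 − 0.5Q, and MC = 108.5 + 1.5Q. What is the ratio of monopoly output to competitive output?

Q_m/Q_c = 0.8

The monopolist equates marginal revenue to marginal cost: 133 − Q = 108.5 + 1.5Q, so Q = 9.8. From demand, P = 128.1.
Competitive equilibrium sets price equal to marginal cost: 133 − 0.5Q = 108.5 + 1.5Q, so Q = 12.25 and P = 126.875.
Ratio Q_m/Q_c = 9.8/12.25 = 0.8.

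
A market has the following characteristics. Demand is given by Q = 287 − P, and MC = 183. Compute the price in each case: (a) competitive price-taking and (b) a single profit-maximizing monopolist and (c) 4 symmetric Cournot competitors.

Competition: P = 183; Monopoly: P = 235; Cournot: P = 203.8

Inverting demand: P = 287 − Q.
Perfect competition: P = MC = 183, so 287 − Q = 183 and Q = 104.
Monopoly sets MR = MC: 287 − 2Q = 183 ⇒ Q = 52, P = 287 − 52 = 235.
In a 4-firm Cournot equilibrium, symmetry and the first-order condition give q = (287 − 183)/(5) = 20.8. So Q = 83.2 and P = 203.8.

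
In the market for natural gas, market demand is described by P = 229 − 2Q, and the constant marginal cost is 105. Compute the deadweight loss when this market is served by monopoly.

DWL = 961

Perfect competition: P = MC = 105, so 229 − 2Q = 105 and Q = 62.
The monopolist equates marginal revenue to marginal cost: 229 − 4Q = 105, so Q = 31. From demand, P = 167.
DWL is the triangle between Q = 31 and Q = 62: ½·(62 − 31)·(167 − 105) = 961.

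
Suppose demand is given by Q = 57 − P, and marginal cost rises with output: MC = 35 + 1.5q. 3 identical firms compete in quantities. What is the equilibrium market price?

P = 45

Inverting demand: P = 57 − Q.
In a 3-firm Cournot equilibrium, symmetry and the first-order condition give q = (57 − 35)/(5.5) = 4. So Q = 12 and P = 45.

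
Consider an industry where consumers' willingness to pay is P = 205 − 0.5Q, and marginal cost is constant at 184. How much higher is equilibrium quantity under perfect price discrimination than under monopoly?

The monopolist equates marginal revenue to marginal cost: 205 − Q = 184, so Q = 21. From demand, P = 194.5.
With perfect price discrimination, output is the efficient level Q = 42 (where demand meets MC), but every buyer pays their willingness to pay: CS = 0 and PS = total surplus.
Change in equilibrium quantity: 42 − 21 = 21.

Q rises by 21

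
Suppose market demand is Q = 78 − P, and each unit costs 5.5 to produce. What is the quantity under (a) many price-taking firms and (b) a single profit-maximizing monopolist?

Inverting demand: P = 78 − Q.
Competitive firms price at marginal cost: P = 5.5, giving Q = 72.5.
A monopolist chooses Q where MR = MC. MR = 78 − 2Q; setting this equal to 5.5 gives Q = 36.25 and P = 41.75.

Competition: Q = 72.5; Monopoly: Q = 36.25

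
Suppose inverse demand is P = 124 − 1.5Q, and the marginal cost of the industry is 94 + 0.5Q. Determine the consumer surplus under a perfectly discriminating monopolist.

CS = 0

With perfect price discrimination, output is the efficient level Q = 15 (where demand meets MC), but every buyer pays their willingness to pay: CS = 0 and PS = total surplus.
CS = 0.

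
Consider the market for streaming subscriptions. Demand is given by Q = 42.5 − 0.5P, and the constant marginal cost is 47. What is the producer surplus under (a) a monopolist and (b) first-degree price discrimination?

Inverting demand: P = 85 − 2Q.
Monopoly sets MR = MC: 85 − 4Q = 47 ⇒ Q = 9.5, P = 85 − 2·9.5 = 66.
PS = (66 − 47)·9.5 = 180.5.
A perfectly discriminating monopolist sells every unit with P(Q) ≥ MC(Q), so output equals the competitive quantity Q = 19. Each buyer pays their reservation price, so CS = 0 and the firm captures all surplus.
PS = ½·(85 − 47)·19 = 361.

Monopoly: PS = 180.5; Perfect PD: PS = 361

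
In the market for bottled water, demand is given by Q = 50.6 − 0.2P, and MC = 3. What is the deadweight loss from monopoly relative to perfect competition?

DWL = 1562.5

Inverting demand: P = 253 − 5Q.
Perfect competition: P = MC = 3, so 253 − 5Q = 3 and Q = 50.
The monopolist equates marginal revenue to marginal cost: 253 − 10Q = 3, so Q = 25. From demand, P = 128.
DWL is the triangle between Q = 25 and Q = 50: ½·(50 − 25)·(128 − 3) = 1562.5.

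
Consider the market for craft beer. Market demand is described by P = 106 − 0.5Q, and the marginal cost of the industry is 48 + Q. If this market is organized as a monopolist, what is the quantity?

Q = 29

A monopolist chooses Q where MR = MC. MR = 106 − Q; setting this equal to 48 + Q gives Q = 29 and P = 91.5.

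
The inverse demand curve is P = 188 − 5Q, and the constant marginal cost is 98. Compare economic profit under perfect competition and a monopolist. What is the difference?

Economic profit rises by 405

Under competition P = MC = 98, so Q = (188 − 98)/5 = 18.
Profit = (98 − 98)·18 = 0.
A monopolist chooses Q where MR = MC. MR = 188 − 10Q; setting this equal to 98 gives Q = 9 and P = 143.
Profit = (143 − 98)·9 = 405.
Change in economic profit: 405 − 0 = 405.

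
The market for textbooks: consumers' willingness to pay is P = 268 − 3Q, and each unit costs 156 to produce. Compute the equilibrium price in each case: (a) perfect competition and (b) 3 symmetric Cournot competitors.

Competition: P = 156; Cournot: P = 184

Perfect competition: P = MC = 156, so 268 − 3Q = 156 and Q = 112/3.
In a 3-firm Cournot equilibrium, symmetry and the first-order condition give q = (268 − 156)/(12) = 28/3. So Q = 28 and P = 184.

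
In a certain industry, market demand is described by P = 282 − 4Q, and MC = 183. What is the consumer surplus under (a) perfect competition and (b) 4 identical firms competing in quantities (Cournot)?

Competition: CS = 1225.125; Cournot: CS = 784.08

Perfect competition: P = MC = 183, so 282 − 4Q = 183 and Q = 24.75.
CS = ½·(282 − 183)·24.75 = 1225.125.
Cournot with 4 identical firms: the symmetric best-response condition is 282 − 20q = 183. Each firm produces q = 4.95, total output Q = 19.8, price P = 202.8.
CS = ½·(282 − 202.8)·19.8 = 784.08.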